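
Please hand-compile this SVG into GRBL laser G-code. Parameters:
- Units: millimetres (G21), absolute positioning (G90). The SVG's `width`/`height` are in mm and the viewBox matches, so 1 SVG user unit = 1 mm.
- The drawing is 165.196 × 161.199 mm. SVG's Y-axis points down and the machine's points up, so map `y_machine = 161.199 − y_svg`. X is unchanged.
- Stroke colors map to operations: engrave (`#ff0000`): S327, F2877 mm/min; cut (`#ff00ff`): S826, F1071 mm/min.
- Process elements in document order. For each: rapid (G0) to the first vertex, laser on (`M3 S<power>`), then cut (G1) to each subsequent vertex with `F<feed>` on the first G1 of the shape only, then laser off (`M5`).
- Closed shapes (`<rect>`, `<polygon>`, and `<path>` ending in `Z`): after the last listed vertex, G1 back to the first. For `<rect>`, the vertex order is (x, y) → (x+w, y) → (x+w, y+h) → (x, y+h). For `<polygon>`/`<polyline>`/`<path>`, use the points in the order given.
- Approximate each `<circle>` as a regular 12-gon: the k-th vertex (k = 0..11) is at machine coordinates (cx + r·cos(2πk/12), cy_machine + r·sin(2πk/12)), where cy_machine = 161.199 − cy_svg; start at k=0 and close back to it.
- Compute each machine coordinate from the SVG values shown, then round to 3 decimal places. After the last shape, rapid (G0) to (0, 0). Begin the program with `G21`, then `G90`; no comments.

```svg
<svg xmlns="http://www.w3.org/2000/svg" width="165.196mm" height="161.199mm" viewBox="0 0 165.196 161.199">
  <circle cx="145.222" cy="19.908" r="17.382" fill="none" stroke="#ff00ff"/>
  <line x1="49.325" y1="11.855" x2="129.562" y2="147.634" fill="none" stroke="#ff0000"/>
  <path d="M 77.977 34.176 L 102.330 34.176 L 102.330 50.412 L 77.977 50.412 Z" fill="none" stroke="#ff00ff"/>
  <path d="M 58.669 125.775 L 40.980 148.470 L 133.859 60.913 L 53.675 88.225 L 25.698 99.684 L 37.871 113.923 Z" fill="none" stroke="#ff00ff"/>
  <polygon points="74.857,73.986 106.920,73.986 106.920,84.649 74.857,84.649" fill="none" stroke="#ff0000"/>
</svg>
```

G21
G90
G0 X162.604 Y141.291
M3 S826
G1 X160.275 Y149.982 F1071
G1 X153.913 Y156.344
G1 X145.222 Y158.673
G1 X136.531 Y156.344
G1 X130.169 Y149.982
G1 X127.840 Y141.291
G1 X130.169 Y132.600
G1 X136.531 Y126.238
G1 X145.222 Y123.909
G1 X153.913 Y126.238
G1 X160.275 Y132.600
G1 X162.604 Y141.291
M5
G0 X49.325 Y149.344
M3 S327
G1 X129.562 Y13.565 F2877
M5
G0 X77.977 Y127.023
M3 S826
G1 X102.330 Y127.023 F1071
G1 X102.330 Y110.787
G1 X77.977 Y110.787
G1 X77.977 Y127.023
M5
G0 X58.669 Y35.424
M3 S826
G1 X40.980 Y12.729 F1071
G1 X133.859 Y100.286
G1 X53.675 Y72.974
G1 X25.698 Y61.515
G1 X37.871 Y47.276
G1 X58.669 Y35.424
M5
G0 X74.857 Y87.213
M3 S327
G1 X106.920 Y87.213 F2877
G1 X106.920 Y76.550
G1 X74.857 Y76.550
G1 X74.857 Y87.213
M5
G0 X0.000 Y0.000

Since the viewBox matches the mm dimensions, user units are millimetres directly. The only transform is the Y-flip y_m = 161.199 − y_svg.

Shape 1 is a circle drawn with `<circle>`. Its stroke #ff00ff means cut at S826, F1071. After flipping Y the toolpath is (162.604,141.291) → (160.275,149.982) → (153.913,156.344) → (145.222,158.673) → (136.531,156.344) → (130.169,149.982) → (127.840,141.291) → (130.169,132.600) → (136.531,126.238) → (145.222,123.909) → (153.913,126.238) → (160.275,132.600) → (162.604,141.291), returning to the start.

Shape 2 is a line segment drawn with `<line>`. Its stroke #ff0000 means engrave at S327, F2877. After flipping Y the toolpath is (49.325,149.344) → (129.562,13.565).

Shape 3 is a rectangle drawn with `<path>`. Its stroke #ff00ff means cut at S826, F1071. After flipping Y the toolpath is (77.977,127.023) → (102.330,127.023) → (102.330,110.787) → (77.977,110.787) → (77.977,127.023), returning to the start.

Shape 4 is a closed polygon drawn with `<path>`. Its stroke #ff00ff means cut at S826, F1071. After flipping Y the toolpath is (58.669,35.424) → (40.980,12.729) → (133.859,100.286) → (53.675,72.974) → (25.698,61.515) → (37.871,47.276) → (58.669,35.424), returning to the start.

Shape 5 is a rectangle drawn with `<polygon>`. Its stroke #ff0000 means engrave at S327, F2877. After flipping Y the toolpath is (74.857,87.213) → (106.920,87.213) → (106.920,76.550) → (74.857,76.550) → (74.857,87.213), returning to the start.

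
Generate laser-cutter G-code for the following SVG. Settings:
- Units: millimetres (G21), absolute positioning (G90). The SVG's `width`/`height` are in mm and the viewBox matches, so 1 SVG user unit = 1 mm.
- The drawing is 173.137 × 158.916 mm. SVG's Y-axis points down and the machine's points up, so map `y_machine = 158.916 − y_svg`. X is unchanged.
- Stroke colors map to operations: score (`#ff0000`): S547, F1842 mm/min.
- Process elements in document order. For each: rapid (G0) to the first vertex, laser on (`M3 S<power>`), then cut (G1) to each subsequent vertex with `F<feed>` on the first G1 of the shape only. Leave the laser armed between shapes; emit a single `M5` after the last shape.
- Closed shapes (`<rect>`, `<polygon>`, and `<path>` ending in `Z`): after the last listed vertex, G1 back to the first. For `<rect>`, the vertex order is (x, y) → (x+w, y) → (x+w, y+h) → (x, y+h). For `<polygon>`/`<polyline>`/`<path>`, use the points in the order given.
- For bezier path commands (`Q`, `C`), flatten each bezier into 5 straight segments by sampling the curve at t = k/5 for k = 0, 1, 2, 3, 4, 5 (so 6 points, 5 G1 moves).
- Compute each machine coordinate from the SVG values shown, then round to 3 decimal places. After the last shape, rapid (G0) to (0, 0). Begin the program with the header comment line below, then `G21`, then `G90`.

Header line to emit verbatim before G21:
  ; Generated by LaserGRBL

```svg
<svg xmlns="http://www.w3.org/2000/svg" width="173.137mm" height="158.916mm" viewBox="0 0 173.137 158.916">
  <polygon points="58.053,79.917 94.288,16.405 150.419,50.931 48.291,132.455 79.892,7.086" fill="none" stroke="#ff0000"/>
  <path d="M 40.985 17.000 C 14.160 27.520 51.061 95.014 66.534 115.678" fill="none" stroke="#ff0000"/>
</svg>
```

; Generated by LaserGRBL
G21
G90
G0 X58.053 Y78.999
M3 S547
G1 X94.288 Y142.511 F1842
G1 X150.419 Y107.985
G1 X48.291 Y26.461
G1 X79.892 Y151.830
G1 X58.053 Y78.999
G0 X40.985 Y141.916
M3 S547
G1 X31.856 Y129.598 F1842
G1 X33.934 Y108.588
G1 X43.131 Y83.870
G1 X55.360 Y60.426
G1 X66.534 Y43.238
M5
G0 X0.000 Y0.000

Since the viewBox matches the mm dimensions, user units are millimetres directly. The only transform is the Y-flip y_m = 158.916 − y_svg.

Shape 1 is a closed polygon drawn with `<polygon>`. Its stroke #ff0000 means score at S547, F1842. After flipping Y the toolpath is (58.053,78.999) → (94.288,142.511) → (150.419,107.985) → (48.291,26.461) → (79.892,151.830) → (58.053,78.999), returning to the start.

Shape 2 is a cubic bezier drawn with `<path>`. Its stroke #ff0000 means score at S547, F1842. After flipping Y the toolpath is (40.985,141.916) → (31.856,129.598) → (33.934,108.588) → (43.131,83.870) → (55.360,60.426) → (66.534,43.238).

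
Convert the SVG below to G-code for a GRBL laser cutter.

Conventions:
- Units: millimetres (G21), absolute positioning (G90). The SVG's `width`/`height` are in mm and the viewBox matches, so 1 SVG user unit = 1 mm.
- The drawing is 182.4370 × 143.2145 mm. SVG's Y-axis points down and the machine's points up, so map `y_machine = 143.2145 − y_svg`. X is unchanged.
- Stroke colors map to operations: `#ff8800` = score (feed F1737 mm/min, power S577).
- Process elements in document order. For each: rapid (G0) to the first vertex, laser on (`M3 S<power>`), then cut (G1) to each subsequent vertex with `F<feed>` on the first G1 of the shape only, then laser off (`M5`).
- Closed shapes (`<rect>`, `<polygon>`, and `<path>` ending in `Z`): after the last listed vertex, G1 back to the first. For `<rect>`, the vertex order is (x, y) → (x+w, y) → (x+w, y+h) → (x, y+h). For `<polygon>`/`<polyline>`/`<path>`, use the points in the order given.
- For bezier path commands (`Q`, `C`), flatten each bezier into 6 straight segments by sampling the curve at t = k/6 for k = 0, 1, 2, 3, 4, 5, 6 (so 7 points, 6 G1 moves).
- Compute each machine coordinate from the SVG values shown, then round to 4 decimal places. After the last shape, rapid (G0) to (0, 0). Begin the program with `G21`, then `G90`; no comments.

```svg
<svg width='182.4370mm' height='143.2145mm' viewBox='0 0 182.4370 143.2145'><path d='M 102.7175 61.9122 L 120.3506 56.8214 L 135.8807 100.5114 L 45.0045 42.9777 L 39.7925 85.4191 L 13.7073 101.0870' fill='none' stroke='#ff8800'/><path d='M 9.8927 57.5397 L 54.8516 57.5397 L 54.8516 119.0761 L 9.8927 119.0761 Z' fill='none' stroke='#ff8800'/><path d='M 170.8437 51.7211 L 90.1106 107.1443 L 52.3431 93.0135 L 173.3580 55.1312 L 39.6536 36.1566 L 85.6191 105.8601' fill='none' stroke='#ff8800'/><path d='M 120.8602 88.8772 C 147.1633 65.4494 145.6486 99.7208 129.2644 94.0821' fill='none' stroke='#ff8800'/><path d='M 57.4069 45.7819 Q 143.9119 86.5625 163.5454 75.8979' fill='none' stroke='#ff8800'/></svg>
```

G21
G90
G0 X102.7175 Y81.3023
M3 S577
G1 X120.3506 Y86.3931 F1737
G1 X135.8807 Y42.7031
G1 X45.0045 Y100.2368
G1 X39.7925 Y57.7954
G1 X13.7073 Y42.1275
M5
G0 X9.8927 Y85.6748
M3 S577
G1 X54.8516 Y85.6748 F1737
G1 X54.8516 Y24.1384
G1 X9.8927 Y24.1384
G1 X9.8927 Y85.6748
M5
G0 X170.8437 Y91.4934
M3 S577
G1 X90.1106 Y36.0702 F1737
G1 X52.3431 Y50.2010
G1 X173.3580 Y88.0833
G1 X39.6536 Y107.0579
G1 X85.6191 Y37.3544
M5
G0 X120.8602 Y54.3373
M3 S577
G1 X131.7535 Y61.6948 F1737
G1 X138.3703 Y62.1472
G1 X141.0700 Y58.4058
G1 X140.2125 Y53.1819
G1 X136.1574 Y49.1870
G1 X129.2644 Y49.1324
M5
G0 X57.4069 Y97.4326
M3 S577
G1 X84.3844 Y85.2681 F1737
G1 X107.6467 Y75.9617
G1 X127.1940 Y69.5133
G1 X143.0262 Y65.9230
G1 X155.1434 Y65.1908
G1 X163.5454 Y67.3166
M5
G0 X0.0000 Y0.0000

1 u = 1 mm; y_m = 143.2145 − y.

[1] `<path>` open polyline, #ff8800→score S577 F1737: (102.7175,81.3023) → (120.3506,86.3931) → (135.8807,42.7031) → (45.0045,100.2368) → (39.7925,57.7954) → (13.7073,42.1275)

[2] `<path>` rectangle, #ff8800→score S577 F1737: (9.8927,85.6748) → (54.8516,85.6748) → (54.8516,24.1384) → (9.8927,24.1384) → (9.8927,85.6748) (closed)

[3] `<path>` open polyline, #ff8800→score S577 F1737: (170.8437,91.4934) → (90.1106,36.0702) → (52.3431,50.2010) → (173.3580,88.0833) → (39.6536,107.0579) → (85.6191,37.3544)

[4] `<path>` cubic bezier, #ff8800→score S577 F1737: (120.8602,54.3373) → (131.7535,61.6948) → (138.3703,62.1472) → (141.0700,58.4058) → (140.2125,53.1819) → (136.1574,49.1870) → (129.2644,49.1324)

[5] `<path>` quadratic bezier, #ff8800→score S577 F1737: (57.4069,97.4326) → (84.3844,85.2681) → (107.6467,75.9617) → (127.1940,69.5133) → (143.0262,65.9230) → (155.1434,65.1908) → (163.5454,67.3166)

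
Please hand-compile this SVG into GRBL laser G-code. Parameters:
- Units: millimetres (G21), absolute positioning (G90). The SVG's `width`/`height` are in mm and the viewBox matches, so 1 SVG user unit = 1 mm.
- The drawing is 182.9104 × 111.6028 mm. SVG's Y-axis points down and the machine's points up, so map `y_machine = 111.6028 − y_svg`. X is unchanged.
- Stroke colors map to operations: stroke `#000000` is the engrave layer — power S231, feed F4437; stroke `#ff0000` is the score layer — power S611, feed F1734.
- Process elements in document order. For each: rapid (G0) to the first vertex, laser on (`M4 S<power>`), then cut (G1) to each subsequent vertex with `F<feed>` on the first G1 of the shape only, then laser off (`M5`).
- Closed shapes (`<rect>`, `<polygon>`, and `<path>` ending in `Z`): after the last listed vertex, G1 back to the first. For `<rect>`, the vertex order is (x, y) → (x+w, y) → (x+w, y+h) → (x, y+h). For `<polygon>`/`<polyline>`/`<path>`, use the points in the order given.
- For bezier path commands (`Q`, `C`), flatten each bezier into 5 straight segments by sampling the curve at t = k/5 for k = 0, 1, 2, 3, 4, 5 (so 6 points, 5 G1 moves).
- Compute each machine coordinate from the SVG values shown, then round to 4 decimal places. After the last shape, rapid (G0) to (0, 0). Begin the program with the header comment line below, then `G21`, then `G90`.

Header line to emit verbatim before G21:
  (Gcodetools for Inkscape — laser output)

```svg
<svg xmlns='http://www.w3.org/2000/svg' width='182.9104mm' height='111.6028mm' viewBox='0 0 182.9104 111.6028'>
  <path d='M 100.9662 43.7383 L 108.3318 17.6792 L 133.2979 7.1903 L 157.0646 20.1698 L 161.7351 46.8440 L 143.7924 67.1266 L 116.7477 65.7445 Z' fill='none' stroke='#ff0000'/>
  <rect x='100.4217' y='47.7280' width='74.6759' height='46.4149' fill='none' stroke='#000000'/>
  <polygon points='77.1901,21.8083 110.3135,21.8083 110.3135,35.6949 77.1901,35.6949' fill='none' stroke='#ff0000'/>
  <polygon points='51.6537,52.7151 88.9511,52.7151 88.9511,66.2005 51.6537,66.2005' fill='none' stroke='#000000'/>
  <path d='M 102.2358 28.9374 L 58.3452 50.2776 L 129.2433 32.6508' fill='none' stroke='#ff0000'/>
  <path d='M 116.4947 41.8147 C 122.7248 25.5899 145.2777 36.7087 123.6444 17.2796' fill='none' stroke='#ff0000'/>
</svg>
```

viewBox `0 0 182.9104 111.6028` with mm width/height → 1 unit = 1 mm. Flip: y_m = 111.6028 − y_svg.

**Shape 1** — `<path>` regular polygon, stroke `#ff0000` → score (S611, F1734). Machine vertices: (100.9662,67.8645) → (108.3318,93.9236) → (133.2979,104.4125) → (157.0646,91.4330) → (161.7351,64.7588) → (143.7924,44.4762) → (116.7477,45.8583) → (100.9662,67.8645). Closed: final G1 returns to the first vertex.

**Shape 2** — `<rect>` rectangle, stroke `#000000` → engrave (S231, F4437). Machine vertices: (100.4217,63.8748) → (175.0976,63.8748) → (175.0976,17.4599) → (100.4217,17.4599) → (100.4217,63.8748). Closed: final G1 returns to the first vertex.

**Shape 3** — `<polygon>` rectangle, stroke `#ff0000` → score (S611, F1734). Machine vertices: (77.1901,89.7945) → (110.3135,89.7945) → (110.3135,75.9079) → (77.1901,75.9079) → (77.1901,89.7945). Closed: final G1 returns to the first vertex.

**Shape 4** — `<polygon>` rectangle, stroke `#000000` → engrave (S231, F4437). Machine vertices: (51.6537,58.8877) → (88.9511,58.8877) → (88.9511,45.4023) → (51.6537,45.4023) → (51.6537,58.8877). Closed: final G1 returns to the first vertex.

**Shape 5** — `<path>` open polyline, stroke `#ff0000` → score (S611, F1734). Machine vertices: (102.2358,82.6654) → (58.3452,61.3252) → (129.2433,78.9520). Open path.

**Shape 6** — `<path>` cubic bezier, stroke `#ff0000` → score (S611, F1734). Control points (SVG): P0=(116.4947,41.8147), P1=(122.7248,25.5899), P2=(145.2777,36.7087), P3=(123.6444,17.2796); sampled at t=k/5. Machine vertices: (116.4947,69.7881) → (121.7074,76.7049) → (127.9332,79.8380) → (132.2676,81.9662) → (131.8061,85.8684) → (123.6444,94.3232). Open path.

(Gcodetools for Inkscape — laser output)
G21
G90
G0 X100.9662 Y67.8645
M4 S611
G1 X108.3318 Y93.9236 F1734
G1 X133.2979 Y104.4125
G1 X157.0646 Y91.4330
G1 X161.7351 Y64.7588
G1 X143.7924 Y44.4762
G1 X116.7477 Y45.8583
G1 X100.9662 Y67.8645
M5
G0 X100.4217 Y63.8748
M4 S231
G1 X175.0976 Y63.8748 F4437
G1 X175.0976 Y17.4599
G1 X100.4217 Y17.4599
G1 X100.4217 Y63.8748
M5
G0 X77.1901 Y89.7945
M4 S611
G1 X110.3135 Y89.7945 F1734
G1 X110.3135 Y75.9079
G1 X77.1901 Y75.9079
G1 X77.1901 Y89.7945
M5
G0 X51.6537 Y58.8877
M4 S231
G1 X88.9511 Y58.8877 F4437
G1 X88.9511 Y45.4023
G1 X51.6537 Y45.4023
G1 X51.6537 Y58.8877
M5
G0 X102.2358 Y82.6654
M4 S611
G1 X58.3452 Y61.3252 F1734
G1 X129.2433 Y78.9520
M5
G0 X116.4947 Y69.7881
M4 S611
G1 X121.7074 Y76.7049 F1734
G1 X127.9332 Y79.8380
G1 X132.2676 Y81.9662
G1 X131.8061 Y85.8684
G1 X123.6444 Y94.3232
M5
G0 X0.0000 Y0.0000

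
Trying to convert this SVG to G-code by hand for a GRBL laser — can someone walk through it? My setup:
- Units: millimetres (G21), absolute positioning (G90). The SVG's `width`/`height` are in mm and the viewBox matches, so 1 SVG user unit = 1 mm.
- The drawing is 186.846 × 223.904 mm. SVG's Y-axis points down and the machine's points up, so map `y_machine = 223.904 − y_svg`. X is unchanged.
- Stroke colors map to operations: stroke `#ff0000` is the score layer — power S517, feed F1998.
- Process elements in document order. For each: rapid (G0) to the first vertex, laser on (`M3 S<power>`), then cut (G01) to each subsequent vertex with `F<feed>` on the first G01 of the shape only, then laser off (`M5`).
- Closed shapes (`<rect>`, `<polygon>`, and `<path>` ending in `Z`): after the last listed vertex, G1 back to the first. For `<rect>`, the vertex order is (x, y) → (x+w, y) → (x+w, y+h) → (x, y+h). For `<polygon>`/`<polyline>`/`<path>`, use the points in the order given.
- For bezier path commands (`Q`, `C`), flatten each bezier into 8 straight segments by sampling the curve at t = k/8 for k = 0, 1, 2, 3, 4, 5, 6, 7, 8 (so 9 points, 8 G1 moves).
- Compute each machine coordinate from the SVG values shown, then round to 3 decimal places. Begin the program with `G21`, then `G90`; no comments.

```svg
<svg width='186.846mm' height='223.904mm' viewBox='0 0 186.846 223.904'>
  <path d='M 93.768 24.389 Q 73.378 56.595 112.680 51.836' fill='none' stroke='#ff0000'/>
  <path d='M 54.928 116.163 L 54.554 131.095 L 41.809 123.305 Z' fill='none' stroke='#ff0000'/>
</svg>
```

G21
G90
G0 X93.768 Y199.515
M3 S517
G01 X89.603 Y192.041 F1998
G01 X87.304 Y185.722
G01 X86.870 Y180.559
G01 X88.301 Y176.550
G01 X91.598 Y173.697
G01 X96.760 Y171.999
G01 X103.787 Y171.456
G01 X112.680 Y172.068
M5
G0 X54.928 Y107.741
M3 S517
G01 X54.554 Y92.809 F1998
G01 X41.809 Y100.599
G01 X54.928 Y107.741
M5

Since the viewBox matches the mm dimensions, user units are millimetres directly. The only transform is the Y-flip y_m = 223.904 − y_svg.

Shape 1 is a quadratic bezier drawn with `<path>`. Its stroke #ff0000 means score at S517, F1998. After flipping Y the toolpath is (93.768,199.515) → (89.603,192.041) → (87.304,185.722) → (86.870,180.559) → (88.301,176.550) → (91.598,173.697) → (96.760,171.999) → (103.787,171.456) → (112.680,172.068).

Shape 2 is a regular polygon drawn with `<path>`. Its stroke #ff0000 means score at S517, F1998. After flipping Y the toolpath is (54.928,107.741) → (54.554,92.809) → (41.809,100.599) → (54.928,107.741), returning to the start.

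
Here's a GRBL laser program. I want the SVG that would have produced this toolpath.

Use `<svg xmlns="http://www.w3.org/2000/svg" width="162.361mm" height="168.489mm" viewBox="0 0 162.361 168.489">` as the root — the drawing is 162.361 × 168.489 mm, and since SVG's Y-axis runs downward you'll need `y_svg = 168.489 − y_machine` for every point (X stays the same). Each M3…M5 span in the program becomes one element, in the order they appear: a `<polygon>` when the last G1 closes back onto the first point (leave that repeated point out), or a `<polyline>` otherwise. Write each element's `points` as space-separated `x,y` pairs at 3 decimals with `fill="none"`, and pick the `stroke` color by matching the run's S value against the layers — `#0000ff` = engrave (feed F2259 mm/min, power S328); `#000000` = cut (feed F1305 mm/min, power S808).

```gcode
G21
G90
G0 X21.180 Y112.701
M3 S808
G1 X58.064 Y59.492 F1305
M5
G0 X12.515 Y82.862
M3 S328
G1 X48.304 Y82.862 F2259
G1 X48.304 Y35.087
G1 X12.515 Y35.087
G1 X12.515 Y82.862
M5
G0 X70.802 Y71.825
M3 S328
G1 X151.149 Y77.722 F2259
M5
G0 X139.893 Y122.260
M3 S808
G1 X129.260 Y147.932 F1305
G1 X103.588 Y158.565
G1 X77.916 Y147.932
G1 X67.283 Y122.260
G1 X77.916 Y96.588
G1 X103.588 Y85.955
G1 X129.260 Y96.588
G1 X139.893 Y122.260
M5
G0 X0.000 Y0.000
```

<svg xmlns="http://www.w3.org/2000/svg" width="162.361mm" height="168.489mm" viewBox="0 0 162.361 168.489">
  <polyline points="21.180,55.788 58.064,108.997" fill="none" stroke="#000000"/>
  <polygon points="12.515,85.627 48.304,85.627 48.304,133.402 12.515,133.402" fill="none" stroke="#0000ff"/>
  <polyline points="70.802,96.664 151.149,90.767" fill="none" stroke="#0000ff"/>
  <polygon points="139.893,46.229 129.260,20.557 103.588,9.924 77.916,20.557 67.283,46.229 77.916,71.901 103.588,82.534 129.260,71.901" fill="none" stroke="#000000"/>
</svg>

Machine Y-up, SVG Y-down with viewBox height 168.489, so y_svg = 168.489 − y_machine; X carries over.

Run 1: the run's S808 means `#000000` (cut). The run is open, so emit a `<polyline>` with points (Y-flipped): 21.180,55.788 58.064,108.997.

Run 2: S328 ⇒ engrave layer `#0000ff`. The run returns to its start, so emit a `<polygon>` with points (Y-flipped): 12.515,85.627 48.304,85.627 48.304,133.402 12.515,133.402.

Run 3: S328 ⇒ engrave layer `#0000ff`. The run is open, so emit a `<polyline>` with points (Y-flipped): 70.802,96.664 151.149,90.767.

Run 4: S808 ⇒ cut layer `#000000`. The run returns to its start, so emit a `<polygon>` with points (Y-flipped): 139.893,46.229 129.260,20.557 103.588,9.924 77.916,20.557 67.283,46.229 77.916,71.901 103.588,82.534 129.260,71.901.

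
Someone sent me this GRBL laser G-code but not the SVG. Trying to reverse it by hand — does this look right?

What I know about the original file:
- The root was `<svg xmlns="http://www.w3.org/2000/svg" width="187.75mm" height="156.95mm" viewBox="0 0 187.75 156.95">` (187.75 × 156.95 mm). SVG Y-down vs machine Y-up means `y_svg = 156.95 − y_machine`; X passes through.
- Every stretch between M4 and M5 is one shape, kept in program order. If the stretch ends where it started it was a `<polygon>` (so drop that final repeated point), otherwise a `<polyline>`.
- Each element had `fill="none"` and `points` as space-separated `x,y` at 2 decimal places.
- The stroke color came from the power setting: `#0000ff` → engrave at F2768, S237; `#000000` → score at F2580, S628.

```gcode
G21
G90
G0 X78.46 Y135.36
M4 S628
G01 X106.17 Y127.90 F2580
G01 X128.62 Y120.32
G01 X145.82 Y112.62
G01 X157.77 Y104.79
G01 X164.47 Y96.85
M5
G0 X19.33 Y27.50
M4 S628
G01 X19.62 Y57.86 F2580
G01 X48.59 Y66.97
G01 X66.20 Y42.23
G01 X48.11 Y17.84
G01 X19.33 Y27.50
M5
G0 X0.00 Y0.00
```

Each laser-on run becomes one SVG element. Flip Y back into SVG space with y_svg = 156.95 − y_machine. Every run uses S628, so all elements get stroke `#000000` (score).

Run 1: The run is open, so emit a `<polyline>` with points (Y-flipped): 78.46,21.59 106.17,29.05 128.62,36.63 145.82,44.33 157.77,52.16 164.47,60.10.

Run 2: The run returns to its start, so emit a `<polygon>` with points (Y-flipped): 19.33,129.45 19.62,99.09 48.59,89.98 66.20,114.72 48.11,139.11.

<svg xmlns="http://www.w3.org/2000/svg" width="187.75mm" height="156.95mm" viewBox="0 0 187.75 156.95">
  <polyline points="78.46,21.59 106.17,29.05 128.62,36.63 145.82,44.33 157.77,52.16 164.47,60.10" fill="none" stroke="#000000"/>
  <polygon points="19.33,129.45 19.62,99.09 48.59,89.98 66.20,114.72 48.11,139.11" fill="none" stroke="#000000"/>
</svg>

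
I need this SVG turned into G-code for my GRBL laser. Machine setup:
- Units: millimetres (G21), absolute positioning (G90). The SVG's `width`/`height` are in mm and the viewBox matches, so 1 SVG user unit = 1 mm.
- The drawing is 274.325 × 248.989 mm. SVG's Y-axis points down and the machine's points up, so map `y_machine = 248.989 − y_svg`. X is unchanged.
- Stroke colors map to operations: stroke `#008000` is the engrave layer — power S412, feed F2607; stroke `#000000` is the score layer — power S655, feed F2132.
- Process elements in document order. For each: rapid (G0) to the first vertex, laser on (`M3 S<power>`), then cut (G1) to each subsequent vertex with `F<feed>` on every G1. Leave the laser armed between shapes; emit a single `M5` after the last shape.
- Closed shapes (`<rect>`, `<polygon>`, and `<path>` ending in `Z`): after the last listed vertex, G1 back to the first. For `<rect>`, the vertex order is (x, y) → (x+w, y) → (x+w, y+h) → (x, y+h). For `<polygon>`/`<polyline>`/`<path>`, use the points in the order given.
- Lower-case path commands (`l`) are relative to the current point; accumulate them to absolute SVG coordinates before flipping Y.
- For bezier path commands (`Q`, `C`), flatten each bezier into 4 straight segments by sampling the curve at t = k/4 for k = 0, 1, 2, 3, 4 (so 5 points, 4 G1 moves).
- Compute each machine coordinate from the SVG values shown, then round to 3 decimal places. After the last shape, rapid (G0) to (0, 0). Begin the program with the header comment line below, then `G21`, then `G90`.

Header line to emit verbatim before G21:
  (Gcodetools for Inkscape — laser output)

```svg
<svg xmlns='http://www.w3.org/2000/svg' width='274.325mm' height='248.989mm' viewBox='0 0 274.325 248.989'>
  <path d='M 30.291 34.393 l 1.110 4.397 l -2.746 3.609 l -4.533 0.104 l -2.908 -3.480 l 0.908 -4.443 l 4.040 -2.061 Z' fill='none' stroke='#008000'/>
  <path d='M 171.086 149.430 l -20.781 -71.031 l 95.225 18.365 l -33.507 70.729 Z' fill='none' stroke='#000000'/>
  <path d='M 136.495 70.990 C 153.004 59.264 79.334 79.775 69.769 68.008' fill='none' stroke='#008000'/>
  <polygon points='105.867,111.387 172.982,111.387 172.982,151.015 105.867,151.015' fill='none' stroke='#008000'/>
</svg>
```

Since the viewBox matches the mm dimensions, user units are millimetres directly. The only transform is the Y-flip y_m = 248.989 − y_svg.

Shape 1 is a regular polygon drawn with `<path>`. Its stroke #008000 means engrave at S412, F2607. After flipping Y the toolpath is (30.291,214.596) → (31.401,210.199) → (28.655,206.590) → (24.122,206.486) → (21.214,209.966) → (22.122,214.409) → (26.162,216.470) → (30.291,214.596), returning to the start.

Shape 2 is a closed polygon drawn with `<path>`. Its stroke #000000 means score at S655, F2132. After flipping Y the toolpath is (171.086,99.559) → (150.305,170.590) → (245.530,152.225) → (212.023,81.496) → (171.086,99.559), returning to the start.

Shape 3 is a cubic bezier drawn with `<path>`. Its stroke #008000 means engrave at S412, F2607. After flipping Y the toolpath is (136.495,177.999) → (134.379,181.757) → (112.910,179.475) → (86.552,177.200) → (69.769,180.981).

Shape 4 is a rectangle drawn with `<polygon>`. Its stroke #008000 means engrave at S412, F2607. After flipping Y the toolpath is (105.867,137.602) → (172.982,137.602) → (172.982,97.974) → (105.867,97.974) → (105.867,137.602), returning to the start.

(Gcodetools for Inkscape — laser output)
G21
G90
G0 X30.291 Y214.596
M3 S412
G1 X31.401 Y210.199 F2607
G1 X28.655 Y206.590 F2607
G1 X24.122 Y206.486 F2607
G1 X21.214 Y209.966 F2607
G1 X22.122 Y214.409 F2607
G1 X26.162 Y216.470 F2607
G1 X30.291 Y214.596 F2607
G0 X171.086 Y99.559
M3 S655
G1 X150.305 Y170.590 F2132
G1 X245.530 Y152.225 F2132
G1 X212.023 Y81.496 F2132
G1 X171.086 Y99.559 F2132
G0 X136.495 Y177.999
M3 S412
G1 X134.379 Y181.757 F2607
G1 X112.910 Y179.475 F2607
G1 X86.552 Y177.200 F2607
G1 X69.769 Y180.981 F2607
G0 X105.867 Y137.602
M3 S412
G1 X172.982 Y137.602 F2607
G1 X172.982 Y97.974 F2607
G1 X105.867 Y97.974 F2607
G1 X105.867 Y137.602 F2607
M5
G0 X0.000 Y0.000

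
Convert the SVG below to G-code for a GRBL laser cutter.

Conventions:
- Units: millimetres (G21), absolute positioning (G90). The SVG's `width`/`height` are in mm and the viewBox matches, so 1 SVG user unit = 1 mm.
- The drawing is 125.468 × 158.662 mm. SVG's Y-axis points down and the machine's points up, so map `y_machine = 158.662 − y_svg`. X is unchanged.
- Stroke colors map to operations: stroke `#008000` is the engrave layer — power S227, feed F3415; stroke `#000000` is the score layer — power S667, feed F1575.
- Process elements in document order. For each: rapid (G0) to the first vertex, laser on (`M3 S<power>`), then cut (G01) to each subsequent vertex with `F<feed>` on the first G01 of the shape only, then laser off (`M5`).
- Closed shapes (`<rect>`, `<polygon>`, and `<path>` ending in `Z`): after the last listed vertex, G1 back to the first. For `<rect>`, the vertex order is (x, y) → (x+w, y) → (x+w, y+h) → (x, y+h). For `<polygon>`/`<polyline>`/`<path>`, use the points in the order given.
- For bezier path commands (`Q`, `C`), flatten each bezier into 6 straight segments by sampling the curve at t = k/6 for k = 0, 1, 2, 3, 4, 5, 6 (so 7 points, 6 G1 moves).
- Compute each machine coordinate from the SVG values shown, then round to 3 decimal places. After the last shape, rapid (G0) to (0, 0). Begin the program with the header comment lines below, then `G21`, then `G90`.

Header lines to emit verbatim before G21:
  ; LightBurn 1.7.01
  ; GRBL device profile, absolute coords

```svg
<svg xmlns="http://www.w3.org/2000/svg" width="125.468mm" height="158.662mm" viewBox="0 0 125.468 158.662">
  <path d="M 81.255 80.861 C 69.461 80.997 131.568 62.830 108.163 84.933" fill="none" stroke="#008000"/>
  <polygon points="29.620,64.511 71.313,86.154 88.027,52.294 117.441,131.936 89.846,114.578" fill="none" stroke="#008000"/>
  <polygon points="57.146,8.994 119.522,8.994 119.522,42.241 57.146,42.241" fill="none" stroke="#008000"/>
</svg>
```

; LightBurn 1.7.01
; GRBL device profile, absolute coords
G21
G90
G0 X81.255 Y77.801
M3 S227
G01 X80.778 Y78.987 F3415
G01 X88.190 Y81.597
G01 X99.063 Y84.003
G01 X108.968 Y84.578
G01 X113.478 Y81.696
G01 X108.163 Y73.729
M5
G0 X29.620 Y94.151
M3 S227
G01 X71.313 Y72.508 F3415
G01 X88.027 Y106.368
G01 X117.441 Y26.726
G01 X89.846 Y44.084
G01 X29.620 Y94.151
M5
G0 X57.146 Y149.668
M3 S227
G01 X119.522 Y149.668 F3415
G01 X119.522 Y116.421
G01 X57.146 Y116.421
G01 X57.146 Y149.668
M5
G0 X0.000 Y0.000

viewBox `0 0 125.468 158.662` with mm width/height → 1 unit = 1 mm. Flip: y_m = 158.662 − y_svg.

**Shape 1** — `<path>` cubic bezier, stroke `#008000` → engrave (S227, F3415). Control points (SVG): P0=(81.255,80.861), P1=(69.461,80.997), P2=(131.568,62.830), P3=(108.163,84.933); sampled at t=k/6. Machine vertices: (81.255,77.801) → (80.778,78.987) → (88.190,81.597) → (99.063,84.003) → (108.968,84.578) → (113.478,81.696) → (108.163,73.729). Open path.

**Shape 2** — `<polygon>` closed polygon, stroke `#008000` → engrave (S227, F3415). Machine vertices: (29.620,94.151) → (71.313,72.508) → (88.027,106.368) → (117.441,26.726) → (89.846,44.084) → (29.620,94.151). Closed: final G1 returns to the first vertex.

**Shape 3** — `<polygon>` rectangle, stroke `#008000` → engrave (S227, F3415). Machine vertices: (57.146,149.668) → (119.522,149.668) → (119.522,116.421) → (57.146,116.421) → (57.146,149.668). Closed: final G1 returns to the first vertex.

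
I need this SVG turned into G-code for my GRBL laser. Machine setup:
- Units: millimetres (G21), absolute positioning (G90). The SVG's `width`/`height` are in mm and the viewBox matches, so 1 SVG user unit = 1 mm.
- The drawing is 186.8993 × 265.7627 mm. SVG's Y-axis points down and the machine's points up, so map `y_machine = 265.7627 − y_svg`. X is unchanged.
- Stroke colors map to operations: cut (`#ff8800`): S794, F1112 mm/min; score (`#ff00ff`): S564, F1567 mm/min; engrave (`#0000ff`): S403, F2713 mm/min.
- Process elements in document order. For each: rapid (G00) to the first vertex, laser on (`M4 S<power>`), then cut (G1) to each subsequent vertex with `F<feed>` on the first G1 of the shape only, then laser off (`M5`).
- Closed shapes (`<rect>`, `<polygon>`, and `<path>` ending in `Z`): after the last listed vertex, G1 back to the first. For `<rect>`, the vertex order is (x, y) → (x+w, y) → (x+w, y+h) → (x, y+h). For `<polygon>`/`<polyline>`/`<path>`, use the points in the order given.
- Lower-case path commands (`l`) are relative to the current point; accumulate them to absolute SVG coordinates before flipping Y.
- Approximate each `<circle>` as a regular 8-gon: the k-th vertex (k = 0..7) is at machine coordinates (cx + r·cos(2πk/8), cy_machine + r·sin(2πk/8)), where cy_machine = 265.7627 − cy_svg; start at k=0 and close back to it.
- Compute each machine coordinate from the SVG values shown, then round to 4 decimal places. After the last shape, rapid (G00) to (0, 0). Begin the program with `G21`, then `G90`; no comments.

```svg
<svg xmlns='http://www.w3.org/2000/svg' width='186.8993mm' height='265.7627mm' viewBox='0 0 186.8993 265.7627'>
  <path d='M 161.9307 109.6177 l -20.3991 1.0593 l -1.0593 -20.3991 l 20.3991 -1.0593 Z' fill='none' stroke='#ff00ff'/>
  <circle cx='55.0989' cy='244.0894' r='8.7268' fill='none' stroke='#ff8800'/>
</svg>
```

1 u = 1 mm; y_m = 265.7627 − y.

[1] `<path>` regular polygon, #ff00ff→score S564 F1567: (161.9307,156.1450) → (141.5316,155.0857) → (140.4723,175.4848) → (160.8714,176.5441) → (161.9307,156.1450) (closed)

[2] `<circle>` circle, #ff8800→cut S794 F1112: (63.8257,21.6733) → (61.2697,27.8441) → (55.0989,30.4001) → (48.9281,27.8441) → (46.3721,21.6733) → (48.9281,15.5025) → (55.0989,12.9465) → (61.2697,15.5025) → (63.8257,21.6733) (closed)

G21
G90
G00 X161.9307 Y156.1450
M4 S564
G1 X141.5316 Y155.0857 F1567
G1 X140.4723 Y175.4848
G1 X160.8714 Y176.5441
G1 X161.9307 Y156.1450
M5
G00 X63.8257 Y21.6733
M4 S794
G1 X61.2697 Y27.8441 F1112
G1 X55.0989 Y30.4001
G1 X48.9281 Y27.8441
G1 X46.3721 Y21.6733
G1 X48.9281 Y15.5025
G1 X55.0989 Y12.9465
G1 X61.2697 Y15.5025
G1 X63.8257 Y21.6733
M5
G00 X0.0000 Y0.0000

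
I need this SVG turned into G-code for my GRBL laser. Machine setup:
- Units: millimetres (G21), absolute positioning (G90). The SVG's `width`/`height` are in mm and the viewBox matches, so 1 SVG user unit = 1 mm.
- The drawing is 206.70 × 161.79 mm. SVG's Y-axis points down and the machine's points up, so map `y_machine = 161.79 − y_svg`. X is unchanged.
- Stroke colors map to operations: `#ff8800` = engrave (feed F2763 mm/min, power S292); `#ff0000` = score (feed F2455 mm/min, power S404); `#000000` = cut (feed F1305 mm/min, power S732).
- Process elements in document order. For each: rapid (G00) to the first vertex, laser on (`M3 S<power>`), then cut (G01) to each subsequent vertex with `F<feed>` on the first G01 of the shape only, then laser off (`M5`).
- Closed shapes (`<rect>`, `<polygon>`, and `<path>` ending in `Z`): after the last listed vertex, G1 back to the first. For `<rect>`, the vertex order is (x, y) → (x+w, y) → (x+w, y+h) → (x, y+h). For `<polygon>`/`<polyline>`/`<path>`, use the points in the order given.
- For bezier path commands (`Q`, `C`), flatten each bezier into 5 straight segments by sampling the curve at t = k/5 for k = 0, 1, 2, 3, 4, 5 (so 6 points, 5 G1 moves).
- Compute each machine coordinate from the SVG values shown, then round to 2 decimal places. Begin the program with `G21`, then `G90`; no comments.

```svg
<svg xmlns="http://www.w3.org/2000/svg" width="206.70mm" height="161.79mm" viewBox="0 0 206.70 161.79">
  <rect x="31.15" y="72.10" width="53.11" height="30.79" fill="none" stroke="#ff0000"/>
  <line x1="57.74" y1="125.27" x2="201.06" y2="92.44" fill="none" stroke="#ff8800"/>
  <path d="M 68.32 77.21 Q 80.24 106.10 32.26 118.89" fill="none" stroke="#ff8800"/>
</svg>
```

G21
G90
G00 X31.15 Y89.69
M3 S404
G01 X84.26 Y89.69 F2455
G01 X84.26 Y58.90
G01 X31.15 Y58.90
G01 X31.15 Y89.69
M5
G00 X57.74 Y36.52
M3 S292
G01 X201.06 Y69.35 F2763
M5
G00 X68.32 Y84.58
M3 S292
G01 X70.69 Y73.67 F2763
G01 X68.27 Y64.04
G01 X61.06 Y55.71
G01 X49.06 Y48.66
G01 X32.26 Y42.90
M5

viewBox `0 0 206.70 161.79` with mm width/height → 1 unit = 1 mm. Flip: y_m = 161.79 − y_svg.

**Shape 1** — `<rect>` rectangle, stroke `#ff0000` → score (S404, F2455). Machine vertices: (31.15,89.69) → (84.26,89.69) → (84.26,58.90) → (31.15,58.90) → (31.15,89.69). Closed: final G1 returns to the first vertex.

**Shape 2** — `<line>` line segment, stroke `#ff8800` → engrave (S292, F2763). Machine vertices: (57.74,36.52) → (201.06,69.35). Open path.

**Shape 3** — `<path>` quadratic bezier, stroke `#ff8800` → engrave (S292, F2763). Control points (SVG): P0=(68.32,77.21), P1=(80.24,106.10), P2=(32.26,118.89); sampled at t=k/5. Machine vertices: (68.32,84.58) → (70.69,73.67) → (68.27,64.04) → (61.06,55.71) → (49.06,48.66) → (32.26,42.90). Open path.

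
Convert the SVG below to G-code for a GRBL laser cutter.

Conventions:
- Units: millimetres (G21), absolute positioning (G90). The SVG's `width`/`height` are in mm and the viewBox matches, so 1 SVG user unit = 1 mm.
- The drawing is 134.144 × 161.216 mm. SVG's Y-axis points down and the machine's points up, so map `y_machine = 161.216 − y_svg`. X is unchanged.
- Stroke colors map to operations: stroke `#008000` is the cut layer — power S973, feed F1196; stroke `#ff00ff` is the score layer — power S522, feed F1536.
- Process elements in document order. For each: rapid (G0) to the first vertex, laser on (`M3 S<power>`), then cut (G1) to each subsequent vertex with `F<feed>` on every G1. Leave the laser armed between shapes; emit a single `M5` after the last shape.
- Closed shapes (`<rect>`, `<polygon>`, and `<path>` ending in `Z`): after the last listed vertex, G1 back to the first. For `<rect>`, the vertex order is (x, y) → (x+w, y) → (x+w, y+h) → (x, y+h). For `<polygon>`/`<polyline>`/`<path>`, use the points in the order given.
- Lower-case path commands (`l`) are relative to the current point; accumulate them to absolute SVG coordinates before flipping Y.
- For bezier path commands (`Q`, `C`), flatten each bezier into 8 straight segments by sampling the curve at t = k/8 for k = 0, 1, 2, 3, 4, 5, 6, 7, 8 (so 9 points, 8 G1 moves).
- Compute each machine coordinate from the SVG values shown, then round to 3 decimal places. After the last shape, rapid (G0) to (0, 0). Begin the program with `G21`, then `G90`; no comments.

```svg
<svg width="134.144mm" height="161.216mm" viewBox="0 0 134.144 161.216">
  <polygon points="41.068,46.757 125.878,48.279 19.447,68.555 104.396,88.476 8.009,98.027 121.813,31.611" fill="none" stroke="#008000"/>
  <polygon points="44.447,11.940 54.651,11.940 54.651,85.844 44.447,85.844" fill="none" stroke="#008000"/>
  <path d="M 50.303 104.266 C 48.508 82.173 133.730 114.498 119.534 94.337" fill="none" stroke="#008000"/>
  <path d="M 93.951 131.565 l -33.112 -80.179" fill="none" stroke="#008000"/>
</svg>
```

G21
G90
G0 X41.068 Y114.459
M3 S973
G1 X125.878 Y112.937 F1196
G1 X19.447 Y92.661 F1196
G1 X104.396 Y72.740 F1196
G1 X8.009 Y63.189 F1196
G1 X121.813 Y129.605 F1196
G1 X41.068 Y114.459 F1196
G0 X44.447 Y149.276
M3 S973
G1 X54.651 Y149.276 F1196
G1 X54.651 Y75.372 F1196
G1 X44.447 Y75.372 F1196
G1 X44.447 Y149.276 F1196
G0 X50.303 Y56.950
M3 S973
G1 X53.345 Y62.893 F1196
G1 X62.359 Y64.987 F1196
G1 X75.162 Y64.485 F1196
G1 X89.569 Y62.639 F1196
G1 X103.394 Y60.703 F1196
G1 X114.453 Y59.929 F1196
G1 X120.561 Y61.570 F1196
G1 X119.534 Y66.879 F1196
G0 X93.951 Y29.651
M3 S973
G1 X60.839 Y109.830 F1196
M5
G0 X0.000 Y0.000

1 u = 1 mm; y_m = 161.216 − y.

[1] `<polygon>` closed polygon, #008000→cut S973 F1196: (41.068,114.459) → (125.878,112.937) → (19.447,92.661) → (104.396,72.740) → (8.009,63.189) → (121.813,129.605) → (41.068,114.459) (closed)

[2] `<polygon>` rectangle, #008000→cut S973 F1196: (44.447,149.276) → (54.651,149.276) → (54.651,75.372) → (44.447,75.372) → (44.447,149.276) (closed)

[3] `<path>` cubic bezier, #008000→cut S973 F1196: (50.303,56.950) → (53.345,62.893) → (62.359,64.987) → (75.162,64.485) → (89.569,62.639) → (103.394,60.703) → (114.453,59.929) → (120.561,61.570) → (119.534,66.879)

[4] `<path>` line segment, #008000→cut S973 F1196: (93.951,29.651) → (60.839,109.830)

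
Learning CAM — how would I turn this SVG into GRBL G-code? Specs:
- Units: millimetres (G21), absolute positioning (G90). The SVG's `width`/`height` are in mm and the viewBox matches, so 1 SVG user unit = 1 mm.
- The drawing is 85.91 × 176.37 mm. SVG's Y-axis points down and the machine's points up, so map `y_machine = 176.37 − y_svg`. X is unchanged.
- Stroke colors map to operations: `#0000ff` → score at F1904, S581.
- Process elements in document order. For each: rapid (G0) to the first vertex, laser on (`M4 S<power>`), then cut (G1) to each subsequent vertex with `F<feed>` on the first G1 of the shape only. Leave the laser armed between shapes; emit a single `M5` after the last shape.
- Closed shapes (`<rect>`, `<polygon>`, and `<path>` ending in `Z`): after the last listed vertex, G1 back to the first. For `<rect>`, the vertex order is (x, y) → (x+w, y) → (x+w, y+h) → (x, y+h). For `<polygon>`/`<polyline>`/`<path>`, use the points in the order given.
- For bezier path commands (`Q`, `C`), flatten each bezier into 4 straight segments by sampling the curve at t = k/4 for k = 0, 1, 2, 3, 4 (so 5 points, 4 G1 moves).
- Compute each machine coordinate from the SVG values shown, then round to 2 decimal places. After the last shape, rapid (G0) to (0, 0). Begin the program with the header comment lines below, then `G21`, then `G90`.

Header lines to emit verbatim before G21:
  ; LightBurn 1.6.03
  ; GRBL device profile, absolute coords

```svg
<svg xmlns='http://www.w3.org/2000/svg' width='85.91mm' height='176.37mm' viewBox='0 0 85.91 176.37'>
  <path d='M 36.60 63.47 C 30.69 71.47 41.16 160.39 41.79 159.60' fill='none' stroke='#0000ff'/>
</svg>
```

1 u = 1 mm; y_m = 176.37 − y.

[1] `<path>` cubic bezier, #0000ff→score S581 F1904: (36.60,112.90) → (34.83,94.39) → (36.74,61.54) → (39.88,30.33) → (41.79,16.77)

; LightBurn 1.6.03
; GRBL device profile, absolute coords
G21
G90
G0 X36.60 Y112.90
M4 S581
G1 X34.83 Y94.39 F1904
G1 X36.74 Y61.54
G1 X39.88 Y30.33
G1 X41.79 Y16.77
M5
G0 X0.00 Y0.00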